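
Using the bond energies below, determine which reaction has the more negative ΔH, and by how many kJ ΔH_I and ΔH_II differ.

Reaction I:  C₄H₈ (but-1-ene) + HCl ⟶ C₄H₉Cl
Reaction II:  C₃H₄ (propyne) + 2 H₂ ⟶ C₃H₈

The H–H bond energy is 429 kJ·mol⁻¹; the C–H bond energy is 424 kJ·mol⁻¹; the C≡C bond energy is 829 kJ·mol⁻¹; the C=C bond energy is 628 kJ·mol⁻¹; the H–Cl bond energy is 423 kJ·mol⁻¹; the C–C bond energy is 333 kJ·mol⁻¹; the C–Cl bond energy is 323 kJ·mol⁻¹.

Reaction I:
  Bonds broken (reactants):
    C–C: 2 × 333 = 666
    C–H: 8 × 424 = 3392
    C=C: 1 × 628 = 628
    H–Cl: 1 × 423 = 423
    Σ(broken) = 5109 kJ
  Bonds formed (products):
    C–C: 3 × 333 = 999
    C–Cl: 1 × 323 = 323
    C–H: 9 × 424 = 3816
    Σ(formed) = 5138 kJ
  ΔH_I = 5109 − 5138 = −29 kJ
Reaction II:
  Bonds broken (reactants):
    C≡C: 1 × 829 = 829
    C–C: 1 × 333 = 333
    C–H: 4 × 424 = 1696
    H–H: 2 × 429 = 858
    Σ(broken) = 3716 kJ
  Bonds formed (products):
    C–C: 2 × 333 = 666
    C–H: 8 × 424 = 3392
    Σ(formed) = 4058 kJ
  ΔH_II = 3716 − 4058 = −342 kJ
ΔH_I − ΔH_II = +313 kJ, so reaction II has the more negative ΔH; |ΔH_I − ΔH_II| = 313 kJ.

Reaction II, by 313 kJ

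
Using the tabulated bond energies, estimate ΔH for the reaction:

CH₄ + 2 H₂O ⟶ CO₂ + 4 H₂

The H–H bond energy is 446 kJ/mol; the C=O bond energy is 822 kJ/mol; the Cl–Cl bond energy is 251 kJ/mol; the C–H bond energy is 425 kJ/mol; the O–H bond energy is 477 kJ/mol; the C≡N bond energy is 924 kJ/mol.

Bonds broken (reactants):
  C–H: 4 × 425 = 1700
  O–H: 4 × 477 = 1908
  Σ(broken) = 3608 kJ
Bonds formed (products):
  C=O: 2 × 822 = 1644
  H–H: 4 × 446 = 1784
  Σ(formed) = 3428 kJ
ΔH = Σ(broken) − Σ(formed) = 3608 − 3428 = +180 kJ

ΔH ≈ +180 kJ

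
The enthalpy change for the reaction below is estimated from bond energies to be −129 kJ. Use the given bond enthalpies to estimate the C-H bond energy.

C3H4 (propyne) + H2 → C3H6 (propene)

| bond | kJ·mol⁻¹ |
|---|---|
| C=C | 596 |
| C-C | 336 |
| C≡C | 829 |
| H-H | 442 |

D(C-H) ≈ 402 kJ/mol

Let D be the C-H bond energy.
Σ(broken) = 1×829 + 1×336 + 4×D + 1×442 = 1607 + 4D
Σ(formed) = 1×336 + 6×D + 1×596 = 932 + 6D
ΔH = Σ(broken) − Σ(formed) = (1607 + 4D) − (932 + 6D) = +675 − 2D
Setting this equal to −129 kJ gives 2D = 804, so D = 402 kJ/mol.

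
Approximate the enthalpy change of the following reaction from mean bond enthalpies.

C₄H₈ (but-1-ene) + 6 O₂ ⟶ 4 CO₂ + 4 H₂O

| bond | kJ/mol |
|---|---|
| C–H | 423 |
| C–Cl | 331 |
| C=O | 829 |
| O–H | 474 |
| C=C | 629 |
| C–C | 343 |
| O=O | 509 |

Bonds broken (reactants):
  C–C: 2 × 343 = 686
  C–H: 8 × 423 = 3384
  C=C: 1 × 629 = 629
  O=O: 6 × 509 = 3054
  Σ(broken) = 7753 kJ
Bonds formed (products):
  C=O: 8 × 829 = 6632
  O–H: 8 × 474 = 3792
  Σ(formed) = 10424 kJ
ΔH = Σ(broken) − Σ(formed) = 7753 − 10424 = −2671 kJ

ΔH ≈ −2671 kJ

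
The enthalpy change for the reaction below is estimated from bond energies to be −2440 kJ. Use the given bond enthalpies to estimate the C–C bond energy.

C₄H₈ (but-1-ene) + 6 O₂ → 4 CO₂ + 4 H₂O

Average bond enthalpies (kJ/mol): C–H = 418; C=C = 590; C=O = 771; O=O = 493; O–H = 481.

D(C–C) ≈ 342 kJ/mol

Let D be the C–C bond energy.
Σ(broken) = 2×D + 8×418 + 1×590 + 6×493 = 6892 + 2D
Σ(formed) = 8×771 + 8×481 = 10016
ΔH = Σ(broken) − Σ(formed) = (6892 + 2D) − (10016) = −3124 + 2D
Setting this equal to −2440 kJ gives 2D = 684, so D = 342 kJ/mol.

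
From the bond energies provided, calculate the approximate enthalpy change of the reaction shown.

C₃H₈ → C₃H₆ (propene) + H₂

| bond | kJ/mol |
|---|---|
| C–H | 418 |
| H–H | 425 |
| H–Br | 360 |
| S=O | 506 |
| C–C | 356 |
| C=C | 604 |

Bonds broken (reactants):
  C–C: 2 × 356 = 712
  C–H: 8 × 418 = 3344
  Σ(broken) = 4056 kJ
Bonds formed (products):
  C–C: 1 × 356 = 356
  C–H: 6 × 418 = 2508
  C=C: 1 × 604 = 604
  H–H: 1 × 425 = 425
  Σ(formed) = 3893 kJ
ΔH = Σ(broken) − Σ(formed) = 4056 − 3893 = +163 kJ

ΔH ≈ +163 kJ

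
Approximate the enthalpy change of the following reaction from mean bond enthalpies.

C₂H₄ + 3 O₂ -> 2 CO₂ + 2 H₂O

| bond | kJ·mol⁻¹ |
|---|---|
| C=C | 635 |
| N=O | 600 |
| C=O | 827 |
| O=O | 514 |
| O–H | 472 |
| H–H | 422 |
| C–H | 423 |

ΔH ≈ −1327 kJ

Bonds broken (reactants):
  C–H: 4 × 423 = 1692
  C=C: 1 × 635 = 635
  O=O: 3 × 514 = 1542
  Σ(broken) = 3869 kJ
Bonds formed (products):
  C=O: 4 × 827 = 3308
  O–H: 4 × 472 = 1888
  Σ(formed) = 5196 kJ
ΔH = Σ(broken) − Σ(formed) = 3869 − 5196 = −1327 kJ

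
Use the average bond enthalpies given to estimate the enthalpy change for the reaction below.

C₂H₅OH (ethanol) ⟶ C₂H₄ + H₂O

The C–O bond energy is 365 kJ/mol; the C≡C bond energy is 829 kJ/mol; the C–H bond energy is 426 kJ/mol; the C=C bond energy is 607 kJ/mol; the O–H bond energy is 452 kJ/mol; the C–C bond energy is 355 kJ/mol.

ΔH ≈ +87 kJ

Bonds broken (reactants):
  C–C: 1 × 355 = 355
  C–H: 5 × 426 = 2130
  C–O: 1 × 365 = 365
  O–H: 1 × 452 = 452
  Σ(broken) = 3302 kJ
Bonds formed (products):
  C–H: 4 × 426 = 1704
  C=C: 1 × 607 = 607
  O–H: 2 × 452 = 904
  Σ(formed) = 3215 kJ
ΔH = Σ(broken) − Σ(formed) = 3302 − 3215 = +87 kJ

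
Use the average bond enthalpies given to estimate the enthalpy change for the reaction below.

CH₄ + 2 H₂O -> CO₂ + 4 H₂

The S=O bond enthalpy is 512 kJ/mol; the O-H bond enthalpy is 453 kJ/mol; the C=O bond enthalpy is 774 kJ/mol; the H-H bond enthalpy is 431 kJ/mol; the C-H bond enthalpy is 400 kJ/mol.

ΔH ≈ +140 kJ

Bonds broken (reactants):
  C-H: 4 × 400 = 1600
  O-H: 4 × 453 = 1812
  Σ(broken) = 3412 kJ
Bonds formed (products):
  C=O: 2 × 774 = 1548
  H-H: 4 × 431 = 1724
  Σ(formed) = 3272 kJ
ΔH = Σ(broken) − Σ(formed) = 3412 − 3272 = +140 kJ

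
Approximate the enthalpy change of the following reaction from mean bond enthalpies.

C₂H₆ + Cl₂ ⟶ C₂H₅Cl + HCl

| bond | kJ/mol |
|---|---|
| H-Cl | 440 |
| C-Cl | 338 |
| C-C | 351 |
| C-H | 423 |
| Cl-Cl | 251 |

Bonds broken (reactants):
  C-C: 1 × 351 = 351
  C-H: 6 × 423 = 2538
  Cl-Cl: 1 × 251 = 251
  Σ(broken) = 3140 kJ
Bonds formed (products):
  C-C: 1 × 351 = 351
  C-Cl: 1 × 338 = 338
  C-H: 5 × 423 = 2115
  H-Cl: 1 × 440 = 440
  Σ(formed) = 3244 kJ
ΔH = Σ(broken) − Σ(formed) = 3140 − 3244 = −104 kJ

ΔH ≈ −104 kJ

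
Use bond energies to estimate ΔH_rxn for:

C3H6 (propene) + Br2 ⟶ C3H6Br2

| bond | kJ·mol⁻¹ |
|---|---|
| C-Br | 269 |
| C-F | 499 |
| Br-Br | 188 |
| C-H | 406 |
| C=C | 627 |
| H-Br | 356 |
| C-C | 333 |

Bonds broken (reactants):
  Br-Br: 1 × 188 = 188
  C-C: 1 × 333 = 333
  C-H: 6 × 406 = 2436
  C=C: 1 × 627 = 627
  Σ(broken) = 3584 kJ
Bonds formed (products):
  C-Br: 2 × 269 = 538
  C-C: 2 × 333 = 666
  C-H: 6 × 406 = 2436
  Σ(formed) = 3640 kJ
ΔH = Σ(broken) − Σ(formed) = 3584 − 3640 = −56 kJ

ΔH ≈ −56 kJ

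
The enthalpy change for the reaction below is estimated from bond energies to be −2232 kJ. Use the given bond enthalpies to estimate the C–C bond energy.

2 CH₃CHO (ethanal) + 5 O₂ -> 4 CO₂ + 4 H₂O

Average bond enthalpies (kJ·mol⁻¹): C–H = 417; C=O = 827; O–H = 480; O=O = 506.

D(C–C) ≈ 352 kJ/mol

Let D be the C–C bond energy.
Σ(broken) = 2×D + 8×417 + 2×827 + 5×506 = 7520 + 2D
Σ(formed) = 8×827 + 8×480 = 10456
ΔH = Σ(broken) − Σ(formed) = (7520 + 2D) − (10456) = −2936 + 2D
Setting this equal to −2232 kJ gives 2D = 704, so D = 352 kJ/mol.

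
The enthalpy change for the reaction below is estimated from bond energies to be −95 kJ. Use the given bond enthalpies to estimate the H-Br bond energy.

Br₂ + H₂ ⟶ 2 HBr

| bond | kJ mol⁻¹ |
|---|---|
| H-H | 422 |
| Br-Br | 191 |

Let D be the H-Br bond energy.
Σ(broken) = 1×191 + 1×422 = 613
Σ(formed) = 2×D = 2D
ΔH = Σ(broken) − Σ(formed) = (613) − (2D) = +613 − 2D
Setting this equal to −95 kJ gives 2D = 708, so D = 354 kJ/mol.

D(H-Br) ≈ 354 kJ/mol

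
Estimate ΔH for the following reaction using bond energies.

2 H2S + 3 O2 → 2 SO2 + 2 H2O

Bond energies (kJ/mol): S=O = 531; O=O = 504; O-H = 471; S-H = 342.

ΔH ≈ −1128 kJ

Bonds broken (reactants):
  O=O: 3 × 504 = 1512
  S-H: 4 × 342 = 1368
  Σ(broken) = 2880 kJ
Bonds formed (products):
  O-H: 4 × 471 = 1884
  S=O: 4 × 531 = 2124
  Σ(formed) = 4008 kJ
ΔH = Σ(broken) − Σ(formed) = 2880 − 4008 = −1128 kJ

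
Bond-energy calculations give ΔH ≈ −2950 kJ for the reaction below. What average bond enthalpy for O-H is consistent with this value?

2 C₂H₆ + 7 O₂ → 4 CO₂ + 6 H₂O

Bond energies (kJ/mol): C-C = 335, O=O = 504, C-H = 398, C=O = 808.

Let D be the O-H bond energy.
Σ(broken) = 2×335 + 12×398 + 7×504 = 8974
Σ(formed) = 8×808 + 12×D = 6464 + 12D
ΔH = Σ(broken) − Σ(formed) = (8974) − (6464 + 12D) = +2510 − 12D
Setting this equal to −2950 kJ gives 12D = 5460, so D = 455 kJ/mol.

D(O-H) ≈ 455 kJ/mol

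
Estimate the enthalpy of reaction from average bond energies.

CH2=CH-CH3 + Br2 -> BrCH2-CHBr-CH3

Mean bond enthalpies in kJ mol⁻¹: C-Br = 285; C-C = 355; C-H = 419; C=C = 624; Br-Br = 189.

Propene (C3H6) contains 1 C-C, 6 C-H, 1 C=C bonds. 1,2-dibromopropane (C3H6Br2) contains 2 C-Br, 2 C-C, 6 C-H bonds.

Bonds broken (reactants):
  Br-Br: 1 × 189 = 189
  C-C: 1 × 355 = 355
  C-H: 6 × 419 = 2514
  C=C: 1 × 624 = 624
  Σ(broken) = 3682 kJ
Bonds formed (products):
  C-Br: 2 × 285 = 570
  C-C: 2 × 355 = 710
  C-H: 6 × 419 = 2514
  Σ(formed) = 3794 kJ
ΔH = Σ(broken) − Σ(formed) = 3682 − 3794 = −112 kJ

ΔH ≈ −112 kJ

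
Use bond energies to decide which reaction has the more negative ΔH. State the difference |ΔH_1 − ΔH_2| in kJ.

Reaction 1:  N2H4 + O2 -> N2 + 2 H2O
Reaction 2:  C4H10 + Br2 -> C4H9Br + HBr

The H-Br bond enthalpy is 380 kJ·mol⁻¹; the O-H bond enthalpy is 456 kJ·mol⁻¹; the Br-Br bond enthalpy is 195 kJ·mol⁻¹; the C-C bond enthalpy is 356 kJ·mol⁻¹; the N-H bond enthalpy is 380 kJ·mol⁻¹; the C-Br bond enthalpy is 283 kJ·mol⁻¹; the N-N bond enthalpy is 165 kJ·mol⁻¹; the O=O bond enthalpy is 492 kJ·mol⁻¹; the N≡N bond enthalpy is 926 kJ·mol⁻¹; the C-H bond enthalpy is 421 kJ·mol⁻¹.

Reaction 1:
  Bonds broken (reactants):
    N-H: 4 × 380 = 1520
    N-N: 1 × 165 = 165
    O=O: 1 × 492 = 492
    Σ(broken) = 2177 kJ
  Bonds formed (products):
    N≡N: 1 × 926 = 926
    O-H: 4 × 456 = 1824
    Σ(formed) = 2750 kJ
  ΔH_1 = 2177 − 2750 = −573 kJ
Reaction 2:
  Bonds broken (reactants):
    Br-Br: 1 × 195 = 195
    C-C: 3 × 356 = 1068
    C-H: 10 × 421 = 4210
    Σ(broken) = 5473 kJ
  Bonds formed (products):
    C-Br: 1 × 283 = 283
    C-C: 3 × 356 = 1068
    C-H: 9 × 421 = 3789
    H-Br: 1 × 380 = 380
    Σ(formed) = 5520 kJ
  ΔH_2 = 5473 − 5520 = −47 kJ
ΔH_1 − ΔH_2 = −526 kJ, so reaction 1 has the more negative ΔH; |ΔH_1 − ΔH_2| = 526 kJ.

Reaction 1, by 526 kJ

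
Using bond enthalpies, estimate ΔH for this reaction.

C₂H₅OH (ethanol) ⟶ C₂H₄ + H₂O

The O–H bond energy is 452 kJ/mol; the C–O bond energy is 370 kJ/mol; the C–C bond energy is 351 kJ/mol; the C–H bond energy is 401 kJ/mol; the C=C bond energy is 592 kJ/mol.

Bonds broken (reactants):
  C–C: 1 × 351 = 351
  C–H: 5 × 401 = 2005
  C–O: 1 × 370 = 370
  O–H: 1 × 452 = 452
  Σ(broken) = 3178 kJ
Bonds formed (products):
  C–H: 4 × 401 = 1604
  C=C: 1 × 592 = 592
  O–H: 2 × 452 = 904
  Σ(formed) = 3100 kJ
ΔH = Σ(broken) − Σ(formed) = 3178 − 3100 = +78 kJ

ΔH ≈ +78 kJ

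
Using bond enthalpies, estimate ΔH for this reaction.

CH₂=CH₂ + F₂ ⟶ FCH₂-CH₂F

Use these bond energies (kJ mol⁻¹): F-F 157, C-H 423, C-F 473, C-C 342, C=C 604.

ΔH ≈ −527 kJ

Bonds broken (reactants):
  C-H: 4 × 423 = 1692
  C=C: 1 × 604 = 604
  F-F: 1 × 157 = 157
  Σ(broken) = 2453 kJ
Bonds formed (products):
  C-C: 1 × 342 = 342
  C-F: 2 × 473 = 946
  C-H: 4 × 423 = 1692
  Σ(formed) = 2980 kJ
ΔH = Σ(broken) − Σ(formed) = 2453 − 2980 = −527 kJ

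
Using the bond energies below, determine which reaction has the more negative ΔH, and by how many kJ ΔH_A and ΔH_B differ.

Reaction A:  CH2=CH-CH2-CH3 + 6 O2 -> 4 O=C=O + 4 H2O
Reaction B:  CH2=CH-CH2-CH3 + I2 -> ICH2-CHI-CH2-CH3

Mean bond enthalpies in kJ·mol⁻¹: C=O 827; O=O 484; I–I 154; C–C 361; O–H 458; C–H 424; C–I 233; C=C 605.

Reaction A, by 2589 kJ

Reaction A:
  Bonds broken (reactants):
    C–C: 2 × 361 = 722
    C–H: 8 × 424 = 3392
    C=C: 1 × 605 = 605
    O=O: 6 × 484 = 2904
    Σ(broken) = 7623 kJ
  Bonds formed (products):
    C=O: 8 × 827 = 6616
    O–H: 8 × 458 = 3664
    Σ(formed) = 10280 kJ
  ΔH_A = 7623 − 10280 = −2657 kJ
Reaction B:
  Bonds broken (reactants):
    C–C: 2 × 361 = 722
    C–H: 8 × 424 = 3392
    C=C: 1 × 605 = 605
    I–I: 1 × 154 = 154
    Σ(broken) = 4873 kJ
  Bonds formed (products):
    C–C: 3 × 361 = 1083
    C–H: 8 × 424 = 3392
    C–I: 2 × 233 = 466
    Σ(formed) = 4941 kJ
  ΔH_B = 4873 − 4941 = −68 kJ
ΔH_A − ΔH_B = −2589 kJ, so reaction A has the more negative ΔH; |ΔH_A − ΔH_B| = 2589 kJ.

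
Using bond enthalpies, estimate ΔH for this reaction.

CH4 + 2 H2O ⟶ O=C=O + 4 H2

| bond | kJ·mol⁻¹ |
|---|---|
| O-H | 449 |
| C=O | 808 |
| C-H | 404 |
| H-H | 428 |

Bonds broken (reactants):
  C-H: 4 × 404 = 1616
  O-H: 4 × 449 = 1796
  Σ(broken) = 3412 kJ
Bonds formed (products):
  C=O: 2 × 808 = 1616
  H-H: 4 × 428 = 1712
  Σ(formed) = 3328 kJ
ΔH = Σ(broken) − Σ(formed) = 3412 − 3328 = +84 kJ

ΔH ≈ +84 kJ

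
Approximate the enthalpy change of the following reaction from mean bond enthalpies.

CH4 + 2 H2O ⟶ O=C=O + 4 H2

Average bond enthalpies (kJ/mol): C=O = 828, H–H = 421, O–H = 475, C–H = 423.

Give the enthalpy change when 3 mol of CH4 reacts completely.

ΔH = +756 kJ

Bonds broken (reactants):
  C–H: 4 × 423 = 1692
  O–H: 4 × 475 = 1900
  Σ(broken) = 3592 kJ
Bonds formed (products):
  C=O: 2 × 828 = 1656
  H–H: 4 × 421 = 1684
  Σ(formed) = 3340 kJ
ΔH = Σ(broken) − Σ(formed) = 3592 − 3340 = +252 kJ
For 3× the reaction as written: 3 × (+252) = +756 kJ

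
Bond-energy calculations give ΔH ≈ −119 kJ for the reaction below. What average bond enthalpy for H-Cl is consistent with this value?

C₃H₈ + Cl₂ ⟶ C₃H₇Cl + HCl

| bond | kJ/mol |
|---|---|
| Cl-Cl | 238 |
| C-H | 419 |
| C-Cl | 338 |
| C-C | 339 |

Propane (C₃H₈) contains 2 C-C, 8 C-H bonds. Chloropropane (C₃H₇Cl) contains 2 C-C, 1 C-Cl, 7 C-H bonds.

D(H-Cl) ≈ 438 kJ/mol

Let D be the H-Cl bond energy.
Σ(broken) = 2×339 + 8×419 + 1×238 = 4268
Σ(formed) = 2×339 + 1×338 + 7×419 + 1×D = 3949 + D
ΔH = Σ(broken) − Σ(formed) = (4268) − (3949 + D) = +319 − D
Setting this equal to −119 kJ gives D = 438 kJ/mol.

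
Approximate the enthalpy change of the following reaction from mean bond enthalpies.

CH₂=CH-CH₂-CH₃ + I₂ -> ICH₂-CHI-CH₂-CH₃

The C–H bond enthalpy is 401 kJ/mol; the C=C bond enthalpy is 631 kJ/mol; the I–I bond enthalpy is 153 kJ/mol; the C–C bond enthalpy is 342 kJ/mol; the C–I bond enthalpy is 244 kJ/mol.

ΔH ≈ −46 kJ

Bonds broken (reactants):
  C–C: 2 × 342 = 684
  C–H: 8 × 401 = 3208
  C=C: 1 × 631 = 631
  I–I: 1 × 153 = 153
  Σ(broken) = 4676 kJ
Bonds formed (products):
  C–C: 3 × 342 = 1026
  C–H: 8 × 401 = 3208
  C–I: 2 × 244 = 488
  Σ(formed) = 4722 kJ
ΔH = Σ(broken) − Σ(formed) = 4676 − 4722 = −46 kJ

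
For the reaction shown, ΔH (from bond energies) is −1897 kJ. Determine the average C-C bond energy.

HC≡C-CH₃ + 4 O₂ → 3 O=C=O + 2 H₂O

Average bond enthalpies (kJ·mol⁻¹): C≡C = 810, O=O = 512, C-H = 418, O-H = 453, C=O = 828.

D(C-C) ≈ 353 kJ/mol

Let D be the C-C bond energy.
Σ(broken) = 1×810 + 1×D + 4×418 + 4×512 = 4530 + D
Σ(formed) = 6×828 + 4×453 = 6780
ΔH = Σ(broken) − Σ(formed) = (4530 + D) − (6780) = −2250 + D
Setting this equal to −1897 kJ gives D = 353 kJ/mol.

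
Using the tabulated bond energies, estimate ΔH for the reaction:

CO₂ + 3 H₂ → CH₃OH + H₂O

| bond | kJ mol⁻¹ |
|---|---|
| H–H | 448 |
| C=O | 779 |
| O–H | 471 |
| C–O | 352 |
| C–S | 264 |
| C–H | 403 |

Bonds broken (reactants):
  C=O: 2 × 779 = 1558
  H–H: 3 × 448 = 1344
  Σ(broken) = 2902 kJ
Bonds formed (products):
  C–H: 3 × 403 = 1209
  C–O: 1 × 352 = 352
  O–H: 3 × 471 = 1413
  Σ(formed) = 2974 kJ
ΔH = Σ(broken) − Σ(formed) = 2902 − 2974 = −72 kJ

ΔH ≈ −72 kJ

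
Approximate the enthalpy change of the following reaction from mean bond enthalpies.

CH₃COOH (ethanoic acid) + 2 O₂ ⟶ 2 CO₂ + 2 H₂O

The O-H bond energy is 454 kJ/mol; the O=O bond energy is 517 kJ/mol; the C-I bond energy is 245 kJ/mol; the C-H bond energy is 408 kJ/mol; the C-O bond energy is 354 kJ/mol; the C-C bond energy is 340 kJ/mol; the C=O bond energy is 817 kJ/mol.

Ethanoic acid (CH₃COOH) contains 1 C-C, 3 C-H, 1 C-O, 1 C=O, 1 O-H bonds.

Bonds broken (reactants):
  C-C: 1 × 340 = 340
  C-H: 3 × 408 = 1224
  C-O: 1 × 354 = 354
  C=O: 1 × 817 = 817
  O-H: 1 × 454 = 454
  O=O: 2 × 517 = 1034
  Σ(broken) = 4223 kJ
Bonds formed (products):
  C=O: 4 × 817 = 3268
  O-H: 4 × 454 = 1816
  Σ(formed) = 5084 kJ
ΔH = Σ(broken) − Σ(formed) = 4223 − 5084 = −861 kJ

ΔH ≈ −861 kJ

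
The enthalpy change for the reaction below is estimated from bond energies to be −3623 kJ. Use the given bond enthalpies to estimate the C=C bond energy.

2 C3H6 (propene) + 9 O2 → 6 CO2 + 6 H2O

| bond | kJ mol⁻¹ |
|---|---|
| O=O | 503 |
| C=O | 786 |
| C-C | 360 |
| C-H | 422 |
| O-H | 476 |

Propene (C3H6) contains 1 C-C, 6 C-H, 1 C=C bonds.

Let D be the C=C bond energy.
Σ(broken) = 2×360 + 12×422 + 2×D + 9×503 = 10311 + 2D
Σ(formed) = 12×786 + 12×476 = 15144
ΔH = Σ(broken) − Σ(formed) = (10311 + 2D) − (15144) = −4833 + 2D
Setting this equal to −3623 kJ gives 2D = 1210, so D = 605 kJ/mol.

D(C=C) ≈ 605 kJ/mol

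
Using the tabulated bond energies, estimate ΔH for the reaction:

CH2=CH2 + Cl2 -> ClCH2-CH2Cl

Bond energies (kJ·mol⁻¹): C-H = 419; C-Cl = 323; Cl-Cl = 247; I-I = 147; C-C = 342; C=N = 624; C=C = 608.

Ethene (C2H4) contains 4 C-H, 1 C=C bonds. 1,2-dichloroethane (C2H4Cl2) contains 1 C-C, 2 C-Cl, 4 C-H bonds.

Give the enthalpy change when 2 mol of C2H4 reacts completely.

ΔH = −266 kJ

Bonds broken (reactants):
  C-H: 4 × 419 = 1676
  C=C: 1 × 608 = 608
  Cl-Cl: 1 × 247 = 247
  Σ(broken) = 2531 kJ
Bonds formed (products):
  C-C: 1 × 342 = 342
  C-Cl: 2 × 323 = 646
  C-H: 4 × 419 = 1676
  Σ(formed) = 2664 kJ
ΔH = Σ(broken) − Σ(formed) = 2531 − 2664 = −133 kJ
For 2× the reaction as written: 2 × (−133) = −266 kJ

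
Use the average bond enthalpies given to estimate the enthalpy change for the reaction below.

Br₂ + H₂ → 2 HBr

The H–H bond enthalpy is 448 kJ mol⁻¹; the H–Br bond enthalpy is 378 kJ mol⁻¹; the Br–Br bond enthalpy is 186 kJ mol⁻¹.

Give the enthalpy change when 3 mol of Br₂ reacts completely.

Bonds broken (reactants):
  Br–Br: 1 × 186 = 186
  H–H: 1 × 448 = 448
  Σ(broken) = 634 kJ
Bonds formed (products):
  H–Br: 2 × 378 = 756
  Σ(formed) = 756 kJ
ΔH = Σ(broken) − Σ(formed) = 634 − 756 = −122 kJ
For 3× the reaction as written: 3 × (−122) = −366 kJ

ΔH = −366 kJ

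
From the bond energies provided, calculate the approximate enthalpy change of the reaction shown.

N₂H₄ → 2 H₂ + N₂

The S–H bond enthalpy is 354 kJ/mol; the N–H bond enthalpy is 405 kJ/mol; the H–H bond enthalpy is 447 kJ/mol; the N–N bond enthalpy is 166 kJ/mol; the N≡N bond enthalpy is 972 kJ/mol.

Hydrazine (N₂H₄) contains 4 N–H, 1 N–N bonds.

ΔH ≈ −80 kJ

Bonds broken (reactants):
  N–H: 4 × 405 = 1620
  N–N: 1 × 166 = 166
  Σ(broken) = 1786 kJ
Bonds formed (products):
  H–H: 2 × 447 = 894
  N≡N: 1 × 972 = 972
  Σ(formed) = 1866 kJ
ΔH = Σ(broken) − Σ(formed) = 1786 − 1866 = −80 kJ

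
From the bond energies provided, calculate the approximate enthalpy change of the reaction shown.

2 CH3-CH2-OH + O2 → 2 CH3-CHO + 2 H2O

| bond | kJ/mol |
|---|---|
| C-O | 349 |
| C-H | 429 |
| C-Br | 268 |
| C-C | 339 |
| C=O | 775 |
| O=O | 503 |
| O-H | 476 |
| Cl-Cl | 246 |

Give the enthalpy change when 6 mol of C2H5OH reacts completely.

ΔH = −1329 kJ

Bonds broken (reactants):
  C-C: 2 × 339 = 678
  C-H: 10 × 429 = 4290
  C-O: 2 × 349 = 698
  O-H: 2 × 476 = 952
  O=O: 1 × 503 = 503
  Σ(broken) = 7121 kJ
Bonds formed (products):
  C-C: 2 × 339 = 678
  C-H: 8 × 429 = 3432
  C=O: 2 × 775 = 1550
  O-H: 4 × 476 = 1904
  Σ(formed) = 7564 kJ
ΔH = Σ(broken) − Σ(formed) = 7121 − 7564 = −443 kJ
For 3× the reaction as written: 3 × (−443) = −1329 kJ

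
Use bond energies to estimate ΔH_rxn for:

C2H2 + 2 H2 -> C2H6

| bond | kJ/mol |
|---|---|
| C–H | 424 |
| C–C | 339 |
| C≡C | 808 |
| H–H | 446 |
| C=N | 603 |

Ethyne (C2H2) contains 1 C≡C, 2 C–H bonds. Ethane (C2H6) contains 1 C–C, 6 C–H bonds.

Bonds broken (reactants):
  C≡C: 1 × 808 = 808
  C–H: 2 × 424 = 848
  H–H: 2 × 446 = 892
  Σ(broken) = 2548 kJ
Bonds formed (products):
  C–C: 1 × 339 = 339
  C–H: 6 × 424 = 2544
  Σ(formed) = 2883 kJ
ΔH = Σ(broken) − Σ(formed) = 2548 − 2883 = −335 kJ

ΔH ≈ −335 kJ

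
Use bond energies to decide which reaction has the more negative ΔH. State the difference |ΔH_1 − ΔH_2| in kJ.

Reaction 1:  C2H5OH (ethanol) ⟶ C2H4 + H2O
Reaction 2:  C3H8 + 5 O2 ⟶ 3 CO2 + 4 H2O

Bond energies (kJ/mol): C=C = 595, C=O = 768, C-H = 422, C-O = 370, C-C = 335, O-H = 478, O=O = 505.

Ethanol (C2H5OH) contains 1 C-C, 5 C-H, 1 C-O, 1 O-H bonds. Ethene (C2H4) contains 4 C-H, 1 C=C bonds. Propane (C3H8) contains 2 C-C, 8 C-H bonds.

Reaction 1:
  Bonds broken (reactants):
    C-C: 1 × 335 = 335
    C-H: 5 × 422 = 2110
    C-O: 1 × 370 = 370
    O-H: 1 × 478 = 478
    Σ(broken) = 3293 kJ
  Bonds formed (products):
    C-H: 4 × 422 = 1688
    C=C: 1 × 595 = 595
    O-H: 2 × 478 = 956
    Σ(formed) = 3239 kJ
  ΔH_1 = 3293 − 3239 = +54 kJ
Reaction 2:
  Bonds broken (reactants):
    C-C: 2 × 335 = 670
    C-H: 8 × 422 = 3376
    O=O: 5 × 505 = 2525
    Σ(broken) = 6571 kJ
  Bonds formed (products):
    C=O: 6 × 768 = 4608
    O-H: 8 × 478 = 3824
    Σ(formed) = 8432 kJ
  ΔH_2 = 6571 − 8432 = −1861 kJ
ΔH_1 − ΔH_2 = +1915 kJ, so reaction 2 has the more negative ΔH; |ΔH_1 − ΔH_2| = 1915 kJ.

Reaction 2, by 1915 kJ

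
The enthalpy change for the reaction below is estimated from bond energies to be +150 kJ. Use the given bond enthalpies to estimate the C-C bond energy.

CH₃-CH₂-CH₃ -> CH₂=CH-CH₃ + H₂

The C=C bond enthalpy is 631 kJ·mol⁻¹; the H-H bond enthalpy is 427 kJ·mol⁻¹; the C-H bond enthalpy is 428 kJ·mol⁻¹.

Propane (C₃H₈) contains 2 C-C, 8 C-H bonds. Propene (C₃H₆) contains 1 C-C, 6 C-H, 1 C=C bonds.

Let D be the C-C bond energy.
Σ(broken) = 2×D + 8×428 = 3424 + 2D
Σ(formed) = 1×D + 6×428 + 1×631 + 1×427 = 3626 + D
ΔH = Σ(broken) − Σ(formed) = (3424 + 2D) − (3626 + D) = −202 + D
Setting this equal to +150 kJ gives D = 352 kJ/mol.

D(C-C) ≈ 352 kJ/mol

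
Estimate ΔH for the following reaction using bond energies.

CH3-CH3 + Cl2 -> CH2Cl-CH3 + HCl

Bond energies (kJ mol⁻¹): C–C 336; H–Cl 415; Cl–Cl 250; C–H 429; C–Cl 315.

ΔH ≈ −51 kJ

Bonds broken (reactants):
  C–C: 1 × 336 = 336
  C–H: 6 × 429 = 2574
  Cl–Cl: 1 × 250 = 250
  Σ(broken) = 3160 kJ
Bonds formed (products):
  C–C: 1 × 336 = 336
  C–Cl: 1 × 315 = 315
  C–H: 5 × 429 = 2145
  H–Cl: 1 × 415 = 415
  Σ(formed) = 3211 kJ
ΔH = Σ(broken) − Σ(formed) = 3160 − 3211 = −51 kJ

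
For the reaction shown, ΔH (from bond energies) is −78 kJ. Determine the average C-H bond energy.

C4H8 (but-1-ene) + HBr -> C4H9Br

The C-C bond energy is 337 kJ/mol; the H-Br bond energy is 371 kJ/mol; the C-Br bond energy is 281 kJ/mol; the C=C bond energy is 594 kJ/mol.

D(C-H) ≈ 425 kJ/mol

Let D be the C-H bond energy.
Σ(broken) = 2×337 + 8×D + 1×594 + 1×371 = 1639 + 8D
Σ(formed) = 1×281 + 3×337 + 9×D = 1292 + 9D
ΔH = Σ(broken) − Σ(formed) = (1639 + 8D) − (1292 + 9D) = +347 − D
Setting this equal to −78 kJ gives D = 425 kJ/mol.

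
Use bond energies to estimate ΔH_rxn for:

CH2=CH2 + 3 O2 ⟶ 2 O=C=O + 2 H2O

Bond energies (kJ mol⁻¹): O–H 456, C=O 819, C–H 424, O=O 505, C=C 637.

ΔH ≈ −1252 kJ

Bonds broken (reactants):
  C–H: 4 × 424 = 1696
  C=C: 1 × 637 = 637
  O=O: 3 × 505 = 1515
  Σ(broken) = 3848 kJ
Bonds formed (products):
  C=O: 4 × 819 = 3276
  O–H: 4 × 456 = 1824
  Σ(formed) = 5100 kJ
ΔH = Σ(broken) − Σ(formed) = 3848 − 5100 = −1252 kJ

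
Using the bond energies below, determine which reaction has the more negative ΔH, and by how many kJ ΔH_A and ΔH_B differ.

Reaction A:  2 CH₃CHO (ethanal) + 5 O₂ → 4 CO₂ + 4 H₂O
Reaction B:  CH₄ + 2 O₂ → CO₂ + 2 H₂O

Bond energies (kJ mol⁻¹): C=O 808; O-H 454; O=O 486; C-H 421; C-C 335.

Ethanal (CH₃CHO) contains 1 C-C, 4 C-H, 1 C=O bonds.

Reaction A, by 1236 kJ

Reaction A:
  Bonds broken (reactants):
    C-C: 2 × 335 = 670
    C-H: 8 × 421 = 3368
    C=O: 2 × 808 = 1616
    O=O: 5 × 486 = 2430
    Σ(broken) = 8084 kJ
  Bonds formed (products):
    C=O: 8 × 808 = 6464
    O-H: 8 × 454 = 3632
    Σ(formed) = 10096 kJ
  ΔH_A = 8084 − 10096 = −2012 kJ
Reaction B:
  Bonds broken (reactants):
    C-H: 4 × 421 = 1684
    O=O: 2 × 486 = 972
    Σ(broken) = 2656 kJ
  Bonds formed (products):
    C=O: 2 × 808 = 1616
    O-H: 4 × 454 = 1816
    Σ(formed) = 3432 kJ
  ΔH_B = 2656 − 3432 = −776 kJ
ΔH_A − ΔH_B = −1236 kJ, so reaction A has the more negative ΔH; |ΔH_A − ΔH_B| = 1236 kJ.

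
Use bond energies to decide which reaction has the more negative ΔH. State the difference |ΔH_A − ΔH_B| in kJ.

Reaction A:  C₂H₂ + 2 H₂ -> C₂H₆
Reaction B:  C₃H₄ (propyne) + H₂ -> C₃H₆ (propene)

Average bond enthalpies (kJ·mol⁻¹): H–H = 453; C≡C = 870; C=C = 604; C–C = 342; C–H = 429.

Reaction A, by 143 kJ

Reaction A:
  Bonds broken (reactants):
    C≡C: 1 × 870 = 870
    C–H: 2 × 429 = 858
    H–H: 2 × 453 = 906
    Σ(broken) = 2634 kJ
  Bonds formed (products):
    C–C: 1 × 342 = 342
    C–H: 6 × 429 = 2574
    Σ(formed) = 2916 kJ
  ΔH_A = 2634 − 2916 = −282 kJ
Reaction B:
  Bonds broken (reactants):
    C≡C: 1 × 870 = 870
    C–C: 1 × 342 = 342
    C–H: 4 × 429 = 1716
    H–H: 1 × 453 = 453
    Σ(broken) = 3381 kJ
  Bonds formed (products):
    C–C: 1 × 342 = 342
    C–H: 6 × 429 = 2574
    C=C: 1 × 604 = 604
    Σ(formed) = 3520 kJ
  ΔH_B = 3381 − 3520 = −139 kJ
ΔH_A − ΔH_B = −143 kJ, so reaction A has the more negative ΔH; |ΔH_A − ΔH_B| = 143 kJ.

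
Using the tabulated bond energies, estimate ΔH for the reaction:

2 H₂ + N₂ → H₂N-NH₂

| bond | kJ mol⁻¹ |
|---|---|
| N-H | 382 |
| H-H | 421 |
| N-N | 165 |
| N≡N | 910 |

ΔH ≈ +59 kJ

Bonds broken (reactants):
  H-H: 2 × 421 = 842
  N≡N: 1 × 910 = 910
  Σ(broken) = 1752 kJ
Bonds formed (products):
  N-H: 4 × 382 = 1528
  N-N: 1 × 165 = 165
  Σ(formed) = 1693 kJ
ΔH = Σ(broken) − Σ(formed) = 1752 − 1693 = +59 kJ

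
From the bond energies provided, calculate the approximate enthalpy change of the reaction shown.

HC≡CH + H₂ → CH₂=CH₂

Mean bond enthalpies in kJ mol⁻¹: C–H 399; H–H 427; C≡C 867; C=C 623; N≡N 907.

ΔH ≈ −127 kJ

Bonds broken (reactants):
  C≡C: 1 × 867 = 867
  C–H: 2 × 399 = 798
  H–H: 1 × 427 = 427
  Σ(broken) = 2092 kJ
Bonds formed (products):
  C–H: 4 × 399 = 1596
  C=C: 1 × 623 = 623
  Σ(formed) = 2219 kJ
ΔH = Σ(broken) − Σ(formed) = 2092 − 2219 = −127 kJ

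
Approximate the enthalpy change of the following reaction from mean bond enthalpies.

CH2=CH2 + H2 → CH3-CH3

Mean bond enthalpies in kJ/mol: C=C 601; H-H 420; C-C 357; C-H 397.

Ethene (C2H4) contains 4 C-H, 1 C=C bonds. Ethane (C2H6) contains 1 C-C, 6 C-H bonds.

Bonds broken (reactants):
  C-H: 4 × 397 = 1588
  C=C: 1 × 601 = 601
  H-H: 1 × 420 = 420
  Σ(broken) = 2609 kJ
Bonds formed (products):
  C-C: 1 × 357 = 357
  C-H: 6 × 397 = 2382
  Σ(formed) = 2739 kJ
ΔH = Σ(broken) − Σ(formed) = 2609 − 2739 = −130 kJ

ΔH ≈ −130 kJ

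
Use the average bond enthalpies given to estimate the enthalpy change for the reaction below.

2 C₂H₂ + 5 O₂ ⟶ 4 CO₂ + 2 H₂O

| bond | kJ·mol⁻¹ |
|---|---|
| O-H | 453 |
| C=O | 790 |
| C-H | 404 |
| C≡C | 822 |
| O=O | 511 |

ΔH ≈ −2317 kJ

Bonds broken (reactants):
  C≡C: 2 × 822 = 1644
  C-H: 4 × 404 = 1616
  O=O: 5 × 511 = 2555
  Σ(broken) = 5815 kJ
Bonds formed (products):
  C=O: 8 × 790 = 6320
  O-H: 4 × 453 = 1812
  Σ(formed) = 8132 kJ
ΔH = Σ(broken) − Σ(formed) = 5815 − 8132 = −2317 kJ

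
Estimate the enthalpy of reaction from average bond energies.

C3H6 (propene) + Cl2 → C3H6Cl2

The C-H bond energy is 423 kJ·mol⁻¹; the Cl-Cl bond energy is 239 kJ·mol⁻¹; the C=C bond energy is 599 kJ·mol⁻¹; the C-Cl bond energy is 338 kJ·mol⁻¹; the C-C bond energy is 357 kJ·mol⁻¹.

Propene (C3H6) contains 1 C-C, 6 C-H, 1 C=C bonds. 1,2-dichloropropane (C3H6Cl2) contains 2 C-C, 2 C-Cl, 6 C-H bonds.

ΔH ≈ −195 kJ

Bonds broken (reactants):
  C-C: 1 × 357 = 357
  C-H: 6 × 423 = 2538
  C=C: 1 × 599 = 599
  Cl-Cl: 1 × 239 = 239
  Σ(broken) = 3733 kJ
Bonds formed (products):
  C-C: 2 × 357 = 714
  C-Cl: 2 × 338 = 676
  C-H: 6 × 423 = 2538
  Σ(formed) = 3928 kJ
ΔH = Σ(broken) − Σ(formed) = 3733 − 3928 = −195 kJ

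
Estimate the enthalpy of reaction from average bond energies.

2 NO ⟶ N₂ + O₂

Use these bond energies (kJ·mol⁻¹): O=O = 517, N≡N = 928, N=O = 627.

Bonds broken (reactants):
  N=O: 2 × 627 = 1254
  Σ(broken) = 1254 kJ
Bonds formed (products):
  N≡N: 1 × 928 = 928
  O=O: 1 × 517 = 517
  Σ(formed) = 1445 kJ
ΔH = Σ(broken) − Σ(formed) = 1254 − 1445 = −191 kJ

ΔH ≈ −191 kJ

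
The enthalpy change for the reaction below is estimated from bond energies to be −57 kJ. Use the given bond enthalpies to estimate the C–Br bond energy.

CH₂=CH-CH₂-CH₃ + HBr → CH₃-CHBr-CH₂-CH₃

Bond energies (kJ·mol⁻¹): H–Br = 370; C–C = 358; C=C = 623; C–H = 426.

Let D be the C–Br bond energy.
Σ(broken) = 2×358 + 8×426 + 1×623 + 1×370 = 5117
Σ(formed) = 1×D + 3×358 + 9×426 = 4908 + D
ΔH = Σ(broken) − Σ(formed) = (5117) − (4908 + D) = +209 − D
Setting this equal to −57 kJ gives D = 266 kJ/mol.

D(C–Br) ≈ 266 kJ/mol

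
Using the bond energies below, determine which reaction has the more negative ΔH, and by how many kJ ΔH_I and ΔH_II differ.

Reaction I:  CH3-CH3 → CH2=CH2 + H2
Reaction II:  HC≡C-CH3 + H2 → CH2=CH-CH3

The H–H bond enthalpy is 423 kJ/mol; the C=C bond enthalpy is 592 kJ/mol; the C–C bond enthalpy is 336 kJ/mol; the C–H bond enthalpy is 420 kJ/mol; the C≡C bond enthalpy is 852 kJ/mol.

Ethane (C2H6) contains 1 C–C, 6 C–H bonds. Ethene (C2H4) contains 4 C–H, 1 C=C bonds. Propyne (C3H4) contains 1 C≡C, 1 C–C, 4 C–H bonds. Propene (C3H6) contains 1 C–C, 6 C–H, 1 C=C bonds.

Reaction II, by 318 kJ

Reaction I:
  Bonds broken (reactants):
    C–C: 1 × 336 = 336
    C–H: 6 × 420 = 2520
    Σ(broken) = 2856 kJ
  Bonds formed (products):
    C–H: 4 × 420 = 1680
    C=C: 1 × 592 = 592
    H–H: 1 × 423 = 423
    Σ(formed) = 2695 kJ
  ΔH_I = 2856 − 2695 = +161 kJ
Reaction II:
  Bonds broken (reactants):
    C≡C: 1 × 852 = 852
    C–C: 1 × 336 = 336
    C–H: 4 × 420 = 1680
    H–H: 1 × 423 = 423
    Σ(broken) = 3291 kJ
  Bonds formed (products):
    C–C: 1 × 336 = 336
    C–H: 6 × 420 = 2520
    C=C: 1 × 592 = 592
    Σ(formed) = 3448 kJ
  ΔH_II = 3291 − 3448 = −157 kJ
ΔH_I − ΔH_II = +318 kJ, so reaction II has the more negative ΔH; |ΔH_I − ΔH_II| = 318 kJ.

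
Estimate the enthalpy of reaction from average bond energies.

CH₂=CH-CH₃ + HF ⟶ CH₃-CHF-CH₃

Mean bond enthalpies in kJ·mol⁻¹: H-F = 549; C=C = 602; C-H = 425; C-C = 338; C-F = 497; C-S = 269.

ΔH ≈ −109 kJ

Bonds broken (reactants):
  C-C: 1 × 338 = 338
  C-H: 6 × 425 = 2550
  C=C: 1 × 602 = 602
  H-F: 1 × 549 = 549
  Σ(broken) = 4039 kJ
Bonds formed (products):
  C-C: 2 × 338 = 676
  C-F: 1 × 497 = 497
  C-H: 7 × 425 = 2975
  Σ(formed) = 4148 kJ
ΔH = Σ(broken) − Σ(formed) = 4039 − 4148 = −109 kJ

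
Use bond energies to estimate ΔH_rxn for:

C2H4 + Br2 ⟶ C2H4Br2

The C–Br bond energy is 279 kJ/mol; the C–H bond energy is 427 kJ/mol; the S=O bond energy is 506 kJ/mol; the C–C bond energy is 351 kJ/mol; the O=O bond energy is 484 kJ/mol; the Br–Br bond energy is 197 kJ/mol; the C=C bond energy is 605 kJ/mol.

Bonds broken (reactants):
  Br–Br: 1 × 197 = 197
  C–H: 4 × 427 = 1708
  C=C: 1 × 605 = 605
  Σ(broken) = 2510 kJ
Bonds formed (products):
  C–Br: 2 × 279 = 558
  C–C: 1 × 351 = 351
  C–H: 4 × 427 = 1708
  Σ(formed) = 2617 kJ
ΔH = Σ(broken) − Σ(formed) = 2510 − 2617 = −107 kJ

ΔH ≈ −107 kJ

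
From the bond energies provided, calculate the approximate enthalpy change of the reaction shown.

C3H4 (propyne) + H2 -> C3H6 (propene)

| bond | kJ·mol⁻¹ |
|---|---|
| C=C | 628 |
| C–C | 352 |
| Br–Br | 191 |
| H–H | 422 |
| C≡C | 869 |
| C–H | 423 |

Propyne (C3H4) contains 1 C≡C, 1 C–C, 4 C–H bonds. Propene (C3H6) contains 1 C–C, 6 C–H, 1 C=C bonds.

ΔH ≈ −183 kJ

Bonds broken (reactants):
  C≡C: 1 × 869 = 869
  C–C: 1 × 352 = 352
  C–H: 4 × 423 = 1692
  H–H: 1 × 422 = 422
  Σ(broken) = 3335 kJ
Bonds formed (products):
  C–C: 1 × 352 = 352
  C–H: 6 × 423 = 2538
  C=C: 1 × 628 = 628
  Σ(formed) = 3518 kJ
ΔH = Σ(broken) − Σ(formed) = 3335 − 3518 = −183 kJ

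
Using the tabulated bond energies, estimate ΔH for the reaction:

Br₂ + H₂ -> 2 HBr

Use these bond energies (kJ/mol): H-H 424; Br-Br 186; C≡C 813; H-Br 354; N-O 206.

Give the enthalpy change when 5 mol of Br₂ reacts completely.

Bonds broken (reactants):
  Br-Br: 1 × 186 = 186
  H-H: 1 × 424 = 424
  Σ(broken) = 610 kJ
Bonds formed (products):
  H-Br: 2 × 354 = 708
  Σ(formed) = 708 kJ
ΔH = Σ(broken) − Σ(formed) = 610 − 708 = −98 kJ
For 5× the reaction as written: 5 × (−98) = −490 kJ

ΔH = −490 kJ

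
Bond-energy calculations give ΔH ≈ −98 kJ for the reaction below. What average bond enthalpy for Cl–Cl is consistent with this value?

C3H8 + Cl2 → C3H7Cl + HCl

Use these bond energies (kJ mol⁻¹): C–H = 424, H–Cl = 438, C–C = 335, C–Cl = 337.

Let D be the Cl–Cl bond energy.
Σ(broken) = 2×335 + 8×424 + 1×D = 4062 + D
Σ(formed) = 2×335 + 1×337 + 7×424 + 1×438 = 4413
ΔH = Σ(broken) − Σ(formed) = (4062 + D) − (4413) = −351 + D
Setting this equal to −98 kJ gives D = 253 kJ/mol.

D(Cl–Cl) ≈ 253 kJ/mol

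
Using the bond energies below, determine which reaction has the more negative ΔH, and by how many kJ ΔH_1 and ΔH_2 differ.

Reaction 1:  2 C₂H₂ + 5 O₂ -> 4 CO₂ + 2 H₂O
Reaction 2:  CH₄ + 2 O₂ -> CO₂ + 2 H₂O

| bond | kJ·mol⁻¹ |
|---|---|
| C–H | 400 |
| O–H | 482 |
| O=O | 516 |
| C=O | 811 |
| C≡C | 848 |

Reaction 1:
  Bonds broken (reactants):
    C≡C: 2 × 848 = 1696
    C–H: 4 × 400 = 1600
    O=O: 5 × 516 = 2580
    Σ(broken) = 5876 kJ
  Bonds formed (products):
    C=O: 8 × 811 = 6488
    O–H: 4 × 482 = 1928
    Σ(formed) = 8416 kJ
  ΔH_1 = 5876 − 8416 = −2540 kJ
Reaction 2:
  Bonds broken (reactants):
    C–H: 4 × 400 = 1600
    O=O: 2 × 516 = 1032
    Σ(broken) = 2632 kJ
  Bonds formed (products):
    C=O: 2 × 811 = 1622
    O–H: 4 × 482 = 1928
    Σ(formed) = 3550 kJ
  ΔH_2 = 2632 − 3550 = −918 kJ
ΔH_1 − ΔH_2 = −1622 kJ, so reaction 1 has the more negative ΔH; |ΔH_1 − ΔH_2| = 1622 kJ.

Reaction 1, by 1622 kJ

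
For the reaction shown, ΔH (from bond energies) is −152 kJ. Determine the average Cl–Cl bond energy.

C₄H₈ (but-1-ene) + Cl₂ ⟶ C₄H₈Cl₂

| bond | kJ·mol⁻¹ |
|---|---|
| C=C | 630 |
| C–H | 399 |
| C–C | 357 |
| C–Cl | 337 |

D(Cl–Cl) ≈ 249 kJ/mol

Let D be the Cl–Cl bond energy.
Σ(broken) = 2×357 + 8×399 + 1×630 + 1×D = 4536 + D
Σ(formed) = 3×357 + 2×337 + 8×399 = 4937
ΔH = Σ(broken) − Σ(formed) = (4536 + D) − (4937) = −401 + D
Setting this equal to −152 kJ gives D = 249 kJ/mol.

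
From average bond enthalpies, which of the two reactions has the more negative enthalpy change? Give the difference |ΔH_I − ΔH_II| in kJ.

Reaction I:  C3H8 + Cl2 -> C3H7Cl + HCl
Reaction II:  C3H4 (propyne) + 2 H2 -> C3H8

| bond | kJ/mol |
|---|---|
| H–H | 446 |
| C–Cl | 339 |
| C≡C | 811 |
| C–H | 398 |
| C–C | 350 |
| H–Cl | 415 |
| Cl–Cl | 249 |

Reaction I:
  Bonds broken (reactants):
    C–C: 2 × 350 = 700
    C–H: 8 × 398 = 3184
    Cl–Cl: 1 × 249 = 249
    Σ(broken) = 4133 kJ
  Bonds formed (products):
    C–C: 2 × 350 = 700
    C–Cl: 1 × 339 = 339
    C–H: 7 × 398 = 2786
    H–Cl: 1 × 415 = 415
    Σ(formed) = 4240 kJ
  ΔH_I = 4133 − 4240 = −107 kJ
Reaction II:
  Bonds broken (reactants):
    C≡C: 1 × 811 = 811
    C–C: 1 × 350 = 350
    C–H: 4 × 398 = 1592
    H–H: 2 × 446 = 892
    Σ(broken) = 3645 kJ
  Bonds formed (products):
    C–C: 2 × 350 = 700
    C–H: 8 × 398 = 3184
    Σ(formed) = 3884 kJ
  ΔH_II = 3645 − 3884 = −239 kJ
ΔH_I − ΔH_II = +132 kJ, so reaction II has the more negative ΔH; |ΔH_I − ΔH_II| = 132 kJ.

Reaction II, by 132 kJ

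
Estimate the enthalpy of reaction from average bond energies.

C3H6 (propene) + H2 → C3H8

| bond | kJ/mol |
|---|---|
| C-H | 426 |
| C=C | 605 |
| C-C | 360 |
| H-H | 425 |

ΔH ≈ −182 kJ

Bonds broken (reactants):
  C-C: 1 × 360 = 360
  C-H: 6 × 426 = 2556
  C=C: 1 × 605 = 605
  H-H: 1 × 425 = 425
  Σ(broken) = 3946 kJ
Bonds formed (products):
  C-C: 2 × 360 = 720
  C-H: 8 × 426 = 3408
  Σ(formed) = 4128 kJ
ΔH = Σ(broken) − Σ(formed) = 3946 − 4128 = −182 kJ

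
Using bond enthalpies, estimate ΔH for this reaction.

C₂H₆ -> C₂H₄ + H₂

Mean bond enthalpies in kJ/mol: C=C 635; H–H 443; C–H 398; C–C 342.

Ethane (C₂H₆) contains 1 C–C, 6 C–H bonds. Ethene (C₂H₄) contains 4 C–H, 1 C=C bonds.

Bonds broken (reactants):
  C–C: 1 × 342 = 342
  C–H: 6 × 398 = 2388
  Σ(broken) = 2730 kJ
Bonds formed (products):
  C–H: 4 × 398 = 1592
  C=C: 1 × 635 = 635
  H–H: 1 × 443 = 443
  Σ(formed) = 2670 kJ
ΔH = Σ(broken) − Σ(formed) = 2730 − 2670 = +60 kJ

ΔH ≈ +60 kJ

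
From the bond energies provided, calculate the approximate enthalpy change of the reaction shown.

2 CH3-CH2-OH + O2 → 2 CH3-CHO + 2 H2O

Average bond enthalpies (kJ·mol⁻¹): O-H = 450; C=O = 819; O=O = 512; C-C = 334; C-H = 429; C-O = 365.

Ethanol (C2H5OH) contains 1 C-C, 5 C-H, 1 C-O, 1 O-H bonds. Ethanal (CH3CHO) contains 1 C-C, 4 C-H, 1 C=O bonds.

Bonds broken (reactants):
  C-C: 2 × 334 = 668
  C-H: 10 × 429 = 4290
  C-O: 2 × 365 = 730
  O-H: 2 × 450 = 900
  O=O: 1 × 512 = 512
  Σ(broken) = 7100 kJ
Bonds formed (products):
  C-C: 2 × 334 = 668
  C-H: 8 × 429 = 3432
  C=O: 2 × 819 = 1638
  O-H: 4 × 450 = 1800
  Σ(formed) = 7538 kJ
ΔH = Σ(broken) − Σ(formed) = 7100 − 7538 = −438 kJ

ΔH ≈ −438 kJ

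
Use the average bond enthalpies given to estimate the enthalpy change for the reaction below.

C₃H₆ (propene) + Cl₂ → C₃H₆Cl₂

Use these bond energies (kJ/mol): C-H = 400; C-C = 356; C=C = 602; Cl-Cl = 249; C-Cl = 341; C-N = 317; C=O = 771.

Bonds broken (reactants):
  C-C: 1 × 356 = 356
  C-H: 6 × 400 = 2400
  C=C: 1 × 602 = 602
  Cl-Cl: 1 × 249 = 249
  Σ(broken) = 3607 kJ
Bonds formed (products):
  C-C: 2 × 356 = 712
  C-Cl: 2 × 341 = 682
  C-H: 6 × 400 = 2400
  Σ(formed) = 3794 kJ
ΔH = Σ(broken) − Σ(formed) = 3607 − 3794 = −187 kJ

ΔH ≈ −187 kJ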